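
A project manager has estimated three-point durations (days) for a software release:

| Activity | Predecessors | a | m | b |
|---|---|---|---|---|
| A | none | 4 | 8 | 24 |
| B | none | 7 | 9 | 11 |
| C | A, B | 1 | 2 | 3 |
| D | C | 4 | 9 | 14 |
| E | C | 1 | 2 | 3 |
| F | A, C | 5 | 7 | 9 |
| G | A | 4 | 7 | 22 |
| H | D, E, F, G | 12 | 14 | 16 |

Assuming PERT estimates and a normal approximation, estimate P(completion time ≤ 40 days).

te_A = (4 + 4·8 + 24)/6 = 60/6 = 10; σ²_A = ((24−4)/6)² = 11.111
te_B = (7 + 4·9 + 11)/6 = 54/6 = 9; σ²_B = ((11−7)/6)² = 0.444
te_C = (1 + 4·2 + 3)/6 = 12/6 = 2; σ²_C = ((3−1)/6)² = 0.111
te_D = (4 + 4·9 + 14)/6 = 54/6 = 9; σ²_D = ((14−4)/6)² = 2.778
te_E = (1 + 4·2 + 3)/6 = 12/6 = 2; σ²_E = ((3−1)/6)² = 0.111
te_F = (5 + 4·7 + 9)/6 = 42/6 = 7; σ²_F = ((9−5)/6)² = 0.444
te_G = (4 + 4·7 + 22)/6 = 54/6 = 9; σ²_G = ((22−4)/6)² = 9.000
te_H = (12 + 4·14 + 16)/6 = 84/6 = 14; σ²_H = ((16−12)/6)² = 0.444

Forward pass:
ES_A = 0; EF_A = 10
ES_B = 0; EF_B = 9
ES_C = max(EF_A=10, EF_B=9) = 10; EF_C = 10+2 = 12
ES_D = 12; EF_D = 12+9 = 21
ES_E = 12; EF_E = 12+2 = 14
ES_F = max(EF_A=10, EF_C=12) = 12; EF_F = 12+7 = 19
ES_G = 10; EF_G = 10+9 = 19
ES_H = max(EF_D=21, EF_E=14, EF_F=19, EF_G=19) = 21; EF_H = 21+14 = 35
Expected project duration μ = 35 days. Critical path: A → C → D → H.

Variance along critical path = 11.111 + 0.111 + 2.778 + 0.444 = 14.444; σ = √14.444 = 3.801 days.
Z = (40 − 35) / 3.801 = 1.316
P(T ≤ 40) = Φ(1.316) ≈ 0.906

0.906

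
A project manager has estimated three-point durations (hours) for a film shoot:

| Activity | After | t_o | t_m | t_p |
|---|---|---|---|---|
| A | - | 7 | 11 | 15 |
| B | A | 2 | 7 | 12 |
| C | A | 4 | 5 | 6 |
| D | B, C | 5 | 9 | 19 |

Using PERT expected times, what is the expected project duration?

28 hours

te_A = (7 + 4·11 + 15)/6 = 66/6 = 11
te_B = (2 + 4·7 + 12)/6 = 42/6 = 7
te_C = (4 + 4·5 + 6)/6 = 30/6 = 5
te_D = (5 + 4·9 + 19)/6 = 60/6 = 10

Forward pass:
ES_A = 0; EF_A = 11
ES_B = 11; EF_B = 11+7 = 18
ES_C = 11; EF_C = 11+5 = 16
ES_D = max(EF_B=18, EF_C=16) = 18; EF_D = 18+10 = 28
Expected project duration μ = 28 hours. Critical path: A → B → D.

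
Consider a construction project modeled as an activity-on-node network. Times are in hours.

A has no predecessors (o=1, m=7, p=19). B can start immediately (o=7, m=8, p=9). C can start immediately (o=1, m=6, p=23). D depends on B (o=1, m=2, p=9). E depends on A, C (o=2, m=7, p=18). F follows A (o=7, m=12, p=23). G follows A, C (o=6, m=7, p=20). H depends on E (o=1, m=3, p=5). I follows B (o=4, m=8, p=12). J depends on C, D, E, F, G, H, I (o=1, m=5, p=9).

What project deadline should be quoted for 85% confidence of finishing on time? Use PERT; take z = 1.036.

te_A = (1 + 4·7 + 19)/6 = 48/6 = 8; σ²_A = ((19−1)/6)² = 9.000
te_B = (7 + 4·8 + 9)/6 = 48/6 = 8; σ²_B = ((9−7)/6)² = 0.111
te_C = (1 + 4·6 + 23)/6 = 48/6 = 8; σ²_C = ((23−1)/6)² = 13.444
te_D = (1 + 4·2 + 9)/6 = 18/6 = 3; σ²_D = ((9−1)/6)² = 1.778
te_E = (2 + 4·7 + 18)/6 = 48/6 = 8; σ²_E = ((18−2)/6)² = 7.111
te_F = (7 + 4·12 + 23)/6 = 78/6 = 13; σ²_F = ((23−7)/6)² = 7.111
te_G = (6 + 4·7 + 20)/6 = 54/6 = 9; σ²_G = ((20−6)/6)² = 5.444
te_H = (1 + 4·3 + 5)/6 = 18/6 = 3; σ²_H = ((5−1)/6)² = 0.444
te_I = (4 + 4·8 + 12)/6 = 48/6 = 8; σ²_I = ((12−4)/6)² = 1.778
te_J = (1 + 4·5 + 9)/6 = 30/6 = 5; σ²_J = ((9−1)/6)² = 1.778

Forward pass:
ES_A = 0; EF_A = 8
ES_B = 0; EF_B = 8
ES_C = 0; EF_C = 8
ES_D = 8; EF_D = 8+3 = 11
ES_E = max(EF_A=8, EF_C=8) = 8; EF_E = 8+8 = 16
ES_F = 8; EF_F = 8+13 = 21
ES_G = max(EF_A=8, EF_C=8) = 8; EF_G = 8+9 = 17
ES_H = 16; EF_H = 16+3 = 19
ES_I = 8; EF_I = 8+8 = 16
ES_J = max(EF_C=8, EF_D=11, EF_E=16, EF_F=21, EF_G=17, EF_H=19, EF_I=16) = 21; EF_J = 21+5 = 26
Expected project duration μ = 26 hours. Critical path: A → F → J.

Variance along critical path = 9.000 + 7.111 + 1.778 = 17.889; σ = 4.230 hours.
D = μ + z·σ = 26 + 1.036·4.230 = 30.4 hours

30.4 hours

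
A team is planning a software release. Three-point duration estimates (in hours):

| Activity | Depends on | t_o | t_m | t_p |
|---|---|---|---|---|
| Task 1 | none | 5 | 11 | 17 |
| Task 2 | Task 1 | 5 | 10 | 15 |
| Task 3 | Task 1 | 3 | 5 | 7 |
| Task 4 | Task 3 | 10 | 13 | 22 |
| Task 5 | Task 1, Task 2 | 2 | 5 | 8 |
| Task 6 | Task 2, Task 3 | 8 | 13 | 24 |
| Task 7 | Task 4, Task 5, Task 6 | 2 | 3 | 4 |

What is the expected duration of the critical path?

te_Task 1 = (5 + 4·11 + 17)/6 = 66/6 = 11
te_Task 2 = (5 + 4·10 + 15)/6 = 60/6 = 10
te_Task 3 = (3 + 4·5 + 7)/6 = 30/6 = 5
te_Task 4 = (10 + 4·13 + 22)/6 = 84/6 = 14
te_Task 5 = (2 + 4·5 + 8)/6 = 30/6 = 5
te_Task 6 = (8 + 4·13 + 24)/6 = 84/6 = 14
te_Task 7 = (2 + 4·3 + 4)/6 = 18/6 = 3

Forward pass:
ES_Task 1 = 0; EF_Task 1 = 11
ES_Task 2 = 11; EF_Task 2 = 11+10 = 21
ES_Task 3 = 11; EF_Task 3 = 11+5 = 16
ES_Task 4 = 16; EF_Task 4 = 16+14 = 30
ES_Task 5 = max(EF_Task 1=11, EF_Task 2=21) = 21; EF_Task 5 = 21+5 = 26
ES_Task 6 = max(EF_Task 2=21, EF_Task 3=16) = 21; EF_Task 6 = 21+14 = 35
ES_Task 7 = max(EF_Task 4=30, EF_Task 5=26, EF_Task 6=35) = 35; EF_Task 7 = 35+3 = 38
Expected project duration μ = 38 hours. Critical path: Task 1 → Task 2 → Task 6 → Task 7.

38 hours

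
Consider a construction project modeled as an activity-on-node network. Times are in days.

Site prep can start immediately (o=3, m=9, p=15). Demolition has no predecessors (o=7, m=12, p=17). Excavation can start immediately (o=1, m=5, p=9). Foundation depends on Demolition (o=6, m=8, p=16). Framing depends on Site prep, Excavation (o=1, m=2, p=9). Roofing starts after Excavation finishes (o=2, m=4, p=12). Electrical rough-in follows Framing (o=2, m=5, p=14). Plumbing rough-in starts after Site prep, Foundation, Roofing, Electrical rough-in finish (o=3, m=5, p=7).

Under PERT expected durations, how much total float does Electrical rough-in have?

te_Site prep = (3 + 4·9 + 15)/6 = 54/6 = 9
te_Demolition = (7 + 4·12 + 17)/6 = 72/6 = 12
te_Excavation = (1 + 4·5 + 9)/6 = 30/6 = 5
te_Foundation = (6 + 4·8 + 16)/6 = 54/6 = 9
te_Framing = (1 + 4·2 + 9)/6 = 18/6 = 3
te_Roofing = (2 + 4·4 + 12)/6 = 30/6 = 5
te_Electrical rough-in = (2 + 4·5 + 14)/6 = 36/6 = 6
te_Plumbing rough-in = (3 + 4·5 + 7)/6 = 30/6 = 5

Forward pass:
ES_Site prep = 0; EF_Site prep = 9
ES_Demolition = 0; EF_Demolition = 12
ES_Excavation = 0; EF_Excavation = 5
ES_Foundation = 12; EF_Foundation = 12+9 = 21
ES_Framing = max(EF_Site prep=9, EF_Excavation=5) = 9; EF_Framing = 9+3 = 12
ES_Roofing = 5; EF_Roofing = 5+5 = 10
ES_Electrical rough-in = 12; EF_Electrical rough-in = 12+6 = 18
ES_Plumbing rough-in = max(EF_Site prep=9, EF_Foundation=21, EF_Roofing=10, EF_Electrical rough-in=18) = 21; EF_Plumbing rough-in = 21+5 = 26
Expected project duration μ = 26 days. Critical path: Demolition → Foundation → Plumbing rough-in.

Backward pass:
LF_Plumbing rough-in = 26; LS_Plumbing rough-in = 26−5 = 21
LF_Electrical rough-in = LS_Plumbing rough-in = 21; LS_Electrical rough-in = 21−6 = 15
LF_Roofing = LS_Plumbing rough-in = 21; LS_Roofing = 21−5 = 16
LF_Framing = LS_Electrical rough-in = 15; LS_Framing = 15−3 = 12
LF_Foundation = LS_Plumbing rough-in = 21; LS_Foundation = 21−9 = 12
LF_Excavation = min(LS_Framing=12, LS_Roofing=16) = 12; LS_Excavation = 12−5 = 7
LF_Demolition = LS_Foundation = 12; LS_Demolition = 12−12 = 0
LF_Site prep = min(LS_Framing=12, LS_Plumbing rough-in=21) = 12; LS_Site prep = 12−9 = 3
Slack_Electrical rough-in = LS_Electrical rough-in − ES_Electrical rough-in = 15 − 12 = 3

3 days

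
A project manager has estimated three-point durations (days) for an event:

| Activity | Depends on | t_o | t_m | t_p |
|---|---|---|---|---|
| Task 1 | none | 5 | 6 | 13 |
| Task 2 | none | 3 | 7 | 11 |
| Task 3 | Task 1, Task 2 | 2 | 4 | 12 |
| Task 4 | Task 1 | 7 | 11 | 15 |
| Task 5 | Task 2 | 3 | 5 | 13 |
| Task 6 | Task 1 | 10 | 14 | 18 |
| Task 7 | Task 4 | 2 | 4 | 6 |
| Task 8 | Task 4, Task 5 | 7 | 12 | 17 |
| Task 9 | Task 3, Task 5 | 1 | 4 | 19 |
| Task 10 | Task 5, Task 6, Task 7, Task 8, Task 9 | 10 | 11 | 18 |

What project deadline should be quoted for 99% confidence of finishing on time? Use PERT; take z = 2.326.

48.6 days

te_Task 1 = (5 + 4·6 + 13)/6 = 42/6 = 7; σ²_Task 1 = ((13−5)/6)² = 1.778
te_Task 2 = (3 + 4·7 + 11)/6 = 42/6 = 7; σ²_Task 2 = ((11−3)/6)² = 1.778
te_Task 3 = (2 + 4·4 + 12)/6 = 30/6 = 5; σ²_Task 3 = ((12−2)/6)² = 2.778
te_Task 4 = (7 + 4·11 + 15)/6 = 66/6 = 11; σ²_Task 4 = ((15−7)/6)² = 1.778
te_Task 5 = (3 + 4·5 + 13)/6 = 36/6 = 6; σ²_Task 5 = ((13−3)/6)² = 2.778
te_Task 6 = (10 + 4·14 + 18)/6 = 84/6 = 14; σ²_Task 6 = ((18−10)/6)² = 1.778
te_Task 7 = (2 + 4·4 + 6)/6 = 24/6 = 4; σ²_Task 7 = ((6−2)/6)² = 0.444
te_Task 8 = (7 + 4·12 + 17)/6 = 72/6 = 12; σ²_Task 8 = ((17−7)/6)² = 2.778
te_Task 9 = (1 + 4·4 + 19)/6 = 36/6 = 6; σ²_Task 9 = ((19−1)/6)² = 9.000
te_Task 10 = (10 + 4·11 + 18)/6 = 72/6 = 12; σ²_Task 10 = ((18−10)/6)² = 1.778

Forward pass:
ES_Task 1 = 0; EF_Task 1 = 7
ES_Task 2 = 0; EF_Task 2 = 7
ES_Task 3 = max(EF_Task 1=7, EF_Task 2=7) = 7; EF_Task 3 = 7+5 = 12
ES_Task 4 = 7; EF_Task 4 = 7+11 = 18
ES_Task 5 = 7; EF_Task 5 = 7+6 = 13
ES_Task 6 = 7; EF_Task 6 = 7+14 = 21
ES_Task 7 = 18; EF_Task 7 = 18+4 = 22
ES_Task 8 = max(EF_Task 4=18, EF_Task 5=13) = 18; EF_Task 8 = 18+12 = 30
ES_Task 9 = max(EF_Task 3=12, EF_Task 5=13) = 13; EF_Task 9 = 13+6 = 19
ES_Task 10 = max(EF_Task 5=13, EF_Task 6=21, EF_Task 7=22, EF_Task 8=30, EF_Task 9=19) = 30; EF_Task 10 = 30+12 = 42
Expected project duration μ = 42 days. Critical path: Task 1 → Task 4 → Task 8 → Task 10.

Variance along critical path = 1.778 + 1.778 + 2.778 + 1.778 = 8.111; σ = 2.848 days.
D = μ + z·σ = 42 + 2.326·2.848 = 48.6 days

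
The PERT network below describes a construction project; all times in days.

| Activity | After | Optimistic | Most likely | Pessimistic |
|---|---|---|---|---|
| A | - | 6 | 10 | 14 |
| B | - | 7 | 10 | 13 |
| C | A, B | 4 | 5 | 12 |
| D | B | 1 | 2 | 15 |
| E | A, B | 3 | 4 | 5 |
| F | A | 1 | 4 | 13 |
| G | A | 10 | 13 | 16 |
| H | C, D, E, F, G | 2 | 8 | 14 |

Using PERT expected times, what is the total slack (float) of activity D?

9 days

te_A = (6 + 4·10 + 14)/6 = 60/6 = 10
te_B = (7 + 4·10 + 13)/6 = 60/6 = 10
te_C = (4 + 4·5 + 12)/6 = 36/6 = 6
te_D = (1 + 4·2 + 15)/6 = 24/6 = 4
te_E = (3 + 4·4 + 5)/6 = 24/6 = 4
te_F = (1 + 4·4 + 13)/6 = 30/6 = 5
te_G = (10 + 4·13 + 16)/6 = 78/6 = 13
te_H = (2 + 4·8 + 14)/6 = 48/6 = 8

Forward pass:
ES_A = 0; EF_A = 10
ES_B = 0; EF_B = 10
ES_C = max(EF_A=10, EF_B=10) = 10; EF_C = 10+6 = 16
ES_D = 10; EF_D = 10+4 = 14
ES_E = max(EF_A=10, EF_B=10) = 10; EF_E = 10+4 = 14
ES_F = 10; EF_F = 10+5 = 15
ES_G = 10; EF_G = 10+13 = 23
ES_H = max(EF_C=16, EF_D=14, EF_E=14, EF_F=15, EF_G=23) = 23; EF_H = 23+8 = 31
Expected project duration μ = 31 days. Critical path: A → G → H.

Backward pass:
LF_H = 31; LS_H = 31−8 = 23
LF_G = LS_H = 23; LS_G = 23−13 = 10
LF_F = LS_H = 23; LS_F = 23−5 = 18
LF_E = LS_H = 23; LS_E = 23−4 = 19
LF_D = LS_H = 23; LS_D = 23−4 = 19
LF_C = LS_H = 23; LS_C = 23−6 = 17
LF_B = min(LS_C=17, LS_D=19, LS_E=19) = 17; LS_B = 17−10 = 7
LF_A = min(LS_C=17, LS_E=19, LS_F=18, LS_G=10) = 10; LS_A = 10−10 = 0
Slack_D = LS_D − ES_D = 19 − 10 = 9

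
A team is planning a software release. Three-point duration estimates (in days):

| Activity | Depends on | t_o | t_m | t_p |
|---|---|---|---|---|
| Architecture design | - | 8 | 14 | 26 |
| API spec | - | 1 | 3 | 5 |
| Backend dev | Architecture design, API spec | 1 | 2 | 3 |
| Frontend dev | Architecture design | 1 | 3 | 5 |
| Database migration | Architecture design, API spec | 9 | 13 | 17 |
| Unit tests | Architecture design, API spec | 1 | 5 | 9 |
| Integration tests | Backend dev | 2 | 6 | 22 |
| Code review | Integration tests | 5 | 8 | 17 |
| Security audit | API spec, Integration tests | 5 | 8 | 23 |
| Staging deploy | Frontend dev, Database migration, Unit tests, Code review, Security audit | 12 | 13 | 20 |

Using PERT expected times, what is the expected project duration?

te_Architecture design = (8 + 4·14 + 26)/6 = 90/6 = 15
te_API spec = (1 + 4·3 + 5)/6 = 18/6 = 3
te_Backend dev = (1 + 4·2 + 3)/6 = 12/6 = 2
te_Frontend dev = (1 + 4·3 + 5)/6 = 18/6 = 3
te_Database migration = (9 + 4·13 + 17)/6 = 78/6 = 13
te_Unit tests = (1 + 4·5 + 9)/6 = 30/6 = 5
te_Integration tests = (2 + 4·6 + 22)/6 = 48/6 = 8
te_Code review = (5 + 4·8 + 17)/6 = 54/6 = 9
te_Security audit = (5 + 4·8 + 23)/6 = 60/6 = 10
te_Staging deploy = (12 + 4·13 + 20)/6 = 84/6 = 14

Forward pass:
ES_Architecture design = 0; EF_Architecture design = 15
ES_API spec = 0; EF_API spec = 3
ES_Backend dev = max(EF_Architecture design=15, EF_API spec=3) = 15; EF_Backend dev = 15+2 = 17
ES_Frontend dev = 15; EF_Frontend dev = 15+3 = 18
ES_Database migration = max(EF_Architecture design=15, EF_API spec=3) = 15; EF_Database migration = 15+13 = 28
ES_Unit tests = max(EF_Architecture design=15, EF_API spec=3) = 15; EF_Unit tests = 15+5 = 20
ES_Integration tests = 17; EF_Integration tests = 17+8 = 25
ES_Code review = 25; EF_Code review = 25+9 = 34
ES_Security audit = max(EF_API spec=3, EF_Integration tests=25) = 25; EF_Security audit = 25+10 = 35
ES_Staging deploy = max(EF_Frontend dev=18, EF_Database migration=28, EF_Unit tests=20, EF_Code review=34, EF_Security audit=35) = 35; EF_Staging deploy = 35+14 = 49
Expected project duration μ = 49 days. Critical path: Architecture design → Backend dev → Integration tests → Security audit → Staging deploy.

49 days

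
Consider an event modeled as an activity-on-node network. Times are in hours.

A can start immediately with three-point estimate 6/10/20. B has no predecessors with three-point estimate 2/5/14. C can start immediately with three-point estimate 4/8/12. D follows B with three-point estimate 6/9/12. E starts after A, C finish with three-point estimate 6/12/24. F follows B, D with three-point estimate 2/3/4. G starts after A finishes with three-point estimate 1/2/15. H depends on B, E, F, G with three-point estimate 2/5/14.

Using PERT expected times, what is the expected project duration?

30 hours

te_A = (6 + 4·10 + 20)/6 = 66/6 = 11
te_B = (2 + 4·5 + 14)/6 = 36/6 = 6
te_C = (4 + 4·8 + 12)/6 = 48/6 = 8
te_D = (6 + 4·9 + 12)/6 = 54/6 = 9
te_E = (6 + 4·12 + 24)/6 = 78/6 = 13
te_F = (2 + 4·3 + 4)/6 = 18/6 = 3
te_G = (1 + 4·2 + 15)/6 = 24/6 = 4
te_H = (2 + 4·5 + 14)/6 = 36/6 = 6

Forward pass:
ES_A = 0; EF_A = 11
ES_B = 0; EF_B = 6
ES_C = 0; EF_C = 8
ES_D = 6; EF_D = 6+9 = 15
ES_E = max(EF_A=11, EF_C=8) = 11; EF_E = 11+13 = 24
ES_F = max(EF_B=6, EF_D=15) = 15; EF_F = 15+3 = 18
ES_G = 11; EF_G = 11+4 = 15
ES_H = max(EF_B=6, EF_E=24, EF_F=18, EF_G=15) = 24; EF_H = 24+6 = 30
Expected project duration μ = 30 hours. Critical path: A → E → H.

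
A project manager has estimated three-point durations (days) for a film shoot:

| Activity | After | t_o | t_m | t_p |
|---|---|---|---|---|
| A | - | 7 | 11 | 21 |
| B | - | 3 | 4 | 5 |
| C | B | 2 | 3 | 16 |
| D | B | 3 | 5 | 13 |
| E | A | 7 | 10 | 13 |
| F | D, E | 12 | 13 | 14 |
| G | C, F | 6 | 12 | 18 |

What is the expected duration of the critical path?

te_A = (7 + 4·11 + 21)/6 = 72/6 = 12
te_B = (3 + 4·4 + 5)/6 = 24/6 = 4
te_C = (2 + 4·3 + 16)/6 = 30/6 = 5
te_D = (3 + 4·5 + 13)/6 = 36/6 = 6
te_E = (7 + 4·10 + 13)/6 = 60/6 = 10
te_F = (12 + 4·13 + 14)/6 = 78/6 = 13
te_G = (6 + 4·12 + 18)/6 = 72/6 = 12

Forward pass:
ES_A = 0; EF_A = 12
ES_B = 0; EF_B = 4
ES_C = 4; EF_C = 4+5 = 9
ES_D = 4; EF_D = 4+6 = 10
ES_E = 12; EF_E = 12+10 = 22
ES_F = max(EF_D=10, EF_E=22) = 22; EF_F = 22+13 = 35
ES_G = max(EF_C=9, EF_F=35) = 35; EF_G = 35+12 = 47
Expected project duration μ = 47 days. Critical path: A → E → F → G.

47 days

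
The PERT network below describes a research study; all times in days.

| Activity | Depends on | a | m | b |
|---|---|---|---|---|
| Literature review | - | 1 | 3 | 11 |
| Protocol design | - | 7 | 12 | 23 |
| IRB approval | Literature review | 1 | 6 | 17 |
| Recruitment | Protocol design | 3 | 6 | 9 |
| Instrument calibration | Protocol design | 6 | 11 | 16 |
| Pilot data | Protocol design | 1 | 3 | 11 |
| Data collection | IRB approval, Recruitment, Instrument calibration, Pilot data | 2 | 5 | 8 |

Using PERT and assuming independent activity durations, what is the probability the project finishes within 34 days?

te_Literature review = (1 + 4·3 + 11)/6 = 24/6 = 4; σ²_Literature review = ((11−1)/6)² = 2.778
te_Protocol design = (7 + 4·12 + 23)/6 = 78/6 = 13; σ²_Protocol design = ((23−7)/6)² = 7.111
te_IRB approval = (1 + 4·6 + 17)/6 = 42/6 = 7; σ²_IRB approval = ((17−1)/6)² = 7.111
te_Recruitment = (3 + 4·6 + 9)/6 = 36/6 = 6; σ²_Recruitment = ((9−3)/6)² = 1.000
te_Instrument calibration = (6 + 4·11 + 16)/6 = 66/6 = 11; σ²_Instrument calibration = ((16−6)/6)² = 2.778
te_Pilot data = (1 + 4·3 + 11)/6 = 24/6 = 4; σ²_Pilot data = ((11−1)/6)² = 2.778
te_Data collection = (2 + 4·5 + 8)/6 = 30/6 = 5; σ²_Data collection = ((8−2)/6)² = 1.000

Forward pass:
ES_Literature review = 0; EF_Literature review = 4
ES_Protocol design = 0; EF_Protocol design = 13
ES_IRB approval = 4; EF_IRB approval = 4+7 = 11
ES_Recruitment = 13; EF_Recruitment = 13+6 = 19
ES_Instrument calibration = 13; EF_Instrument calibration = 13+11 = 24
ES_Pilot data = 13; EF_Pilot data = 13+4 = 17
ES_Data collection = max(EF_IRB approval=11, EF_Recruitment=19, EF_Instrument calibration=24, EF_Pilot data=17) = 24; EF_Data collection = 24+5 = 29
Expected project duration μ = 29 days. Critical path: Protocol design → Instrument calibration → Data collection.

Variance along critical path = 7.111 + 2.778 + 1.000 = 10.889; σ = √10.889 = 3.300 days.
Z = (34 − 29) / 3.300 = 1.515
P(T ≤ 34) = Φ(1.515) ≈ 0.935

0.935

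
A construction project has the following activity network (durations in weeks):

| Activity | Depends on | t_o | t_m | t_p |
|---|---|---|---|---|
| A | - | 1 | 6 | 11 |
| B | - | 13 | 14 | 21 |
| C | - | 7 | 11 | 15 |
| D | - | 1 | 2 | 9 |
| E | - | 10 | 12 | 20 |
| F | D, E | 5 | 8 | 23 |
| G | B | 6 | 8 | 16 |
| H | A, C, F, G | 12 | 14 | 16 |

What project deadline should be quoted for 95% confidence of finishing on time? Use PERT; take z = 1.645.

te_A = (1 + 4·6 + 11)/6 = 36/6 = 6; σ²_A = ((11−1)/6)² = 2.778
te_B = (13 + 4·14 + 21)/6 = 90/6 = 15; σ²_B = ((21−13)/6)² = 1.778
te_C = (7 + 4·11 + 15)/6 = 66/6 = 11; σ²_C = ((15−7)/6)² = 1.778
te_D = (1 + 4·2 + 9)/6 = 18/6 = 3; σ²_D = ((9−1)/6)² = 1.778
te_E = (10 + 4·12 + 20)/6 = 78/6 = 13; σ²_E = ((20−10)/6)² = 2.778
te_F = (5 + 4·8 + 23)/6 = 60/6 = 10; σ²_F = ((23−5)/6)² = 9.000
te_G = (6 + 4·8 + 16)/6 = 54/6 = 9; σ²_G = ((16−6)/6)² = 2.778
te_H = (12 + 4·14 + 16)/6 = 84/6 = 14; σ²_H = ((16−12)/6)² = 0.444

Forward pass:
ES_A = 0; EF_A = 6
ES_B = 0; EF_B = 15
ES_C = 0; EF_C = 11
ES_D = 0; EF_D = 3
ES_E = 0; EF_E = 13
ES_F = max(EF_D=3, EF_E=13) = 13; EF_F = 13+10 = 23
ES_G = 15; EF_G = 15+9 = 24
ES_H = max(EF_A=6, EF_C=11, EF_F=23, EF_G=24) = 24; EF_H = 24+14 = 38
Expected project duration μ = 38 weeks. Critical path: B → G → H.

Variance along critical path = 1.778 + 2.778 + 0.444 = 5.000; σ = 2.236 weeks.
D = μ + z·σ = 38 + 1.645·2.236 = 41.7 weeks

41.7 weeks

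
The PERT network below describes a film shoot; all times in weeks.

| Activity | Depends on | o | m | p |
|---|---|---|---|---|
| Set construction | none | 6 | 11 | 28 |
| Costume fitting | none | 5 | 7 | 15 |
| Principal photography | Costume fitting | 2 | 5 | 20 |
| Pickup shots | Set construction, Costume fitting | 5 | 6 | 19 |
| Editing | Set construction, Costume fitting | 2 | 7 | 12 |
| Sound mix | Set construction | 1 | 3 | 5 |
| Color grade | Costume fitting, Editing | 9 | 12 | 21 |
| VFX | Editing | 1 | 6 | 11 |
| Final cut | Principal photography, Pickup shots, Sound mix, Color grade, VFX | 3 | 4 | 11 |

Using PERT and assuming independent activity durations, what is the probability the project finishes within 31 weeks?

0.068

te_Set construction = (6 + 4·11 + 28)/6 = 78/6 = 13; σ²_Set construction = ((28−6)/6)² = 13.444
te_Costume fitting = (5 + 4·7 + 15)/6 = 48/6 = 8; σ²_Costume fitting = ((15−5)/6)² = 2.778
te_Principal photography = (2 + 4·5 + 20)/6 = 42/6 = 7; σ²_Principal photography = ((20−2)/6)² = 9.000
te_Pickup shots = (5 + 4·6 + 19)/6 = 48/6 = 8; σ²_Pickup shots = ((19−5)/6)² = 5.444
te_Editing = (2 + 4·7 + 12)/6 = 42/6 = 7; σ²_Editing = ((12−2)/6)² = 2.778
te_Sound mix = (1 + 4·3 + 5)/6 = 18/6 = 3; σ²_Sound mix = ((5−1)/6)² = 0.444
te_Color grade = (9 + 4·12 + 21)/6 = 78/6 = 13; σ²_Color grade = ((21−9)/6)² = 4.000
te_VFX = (1 + 4·6 + 11)/6 = 36/6 = 6; σ²_VFX = ((11−1)/6)² = 2.778
te_Final cut = (3 + 4·4 + 11)/6 = 30/6 = 5; σ²_Final cut = ((11−3)/6)² = 1.778

Forward pass:
ES_Set construction = 0; EF_Set construction = 13
ES_Costume fitting = 0; EF_Costume fitting = 8
ES_Principal photography = 8; EF_Principal photography = 8+7 = 15
ES_Pickup shots = max(EF_Set construction=13, EF_Costume fitting=8) = 13; EF_Pickup shots = 13+8 = 21
ES_Editing = max(EF_Set construction=13, EF_Costume fitting=8) = 13; EF_Editing = 13+7 = 20
ES_Sound mix = 13; EF_Sound mix = 13+3 = 16
ES_Color grade = max(EF_Costume fitting=8, EF_Editing=20) = 20; EF_Color grade = 20+13 = 33
ES_VFX = 20; EF_VFX = 20+6 = 26
ES_Final cut = max(EF_Principal photography=15, EF_Pickup shots=21, EF_Sound mix=16, EF_Color grade=33, EF_VFX=26) = 33; EF_Final cut = 33+5 = 38
Expected project duration μ = 38 weeks. Critical path: Set construction → Editing → Color grade → Final cut.

Variance along critical path = 13.444 + 2.778 + 4.000 + 1.778 = 22.000; σ = √22.000 = 4.690 weeks.
Z = (31 − 38) / 4.690 = -1.492
P(T ≤ 31) = Φ(-1.492) ≈ 0.068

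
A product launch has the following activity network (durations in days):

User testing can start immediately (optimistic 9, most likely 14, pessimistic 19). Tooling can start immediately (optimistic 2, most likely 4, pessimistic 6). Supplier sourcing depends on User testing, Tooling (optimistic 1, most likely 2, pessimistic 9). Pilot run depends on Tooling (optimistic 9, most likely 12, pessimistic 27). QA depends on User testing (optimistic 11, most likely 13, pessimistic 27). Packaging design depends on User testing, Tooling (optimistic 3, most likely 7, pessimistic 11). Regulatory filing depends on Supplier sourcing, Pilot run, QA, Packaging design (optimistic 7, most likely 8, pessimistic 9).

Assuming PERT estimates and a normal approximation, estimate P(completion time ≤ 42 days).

0.943

te_User testing = (9 + 4·14 + 19)/6 = 84/6 = 14; σ²_User testing = ((19−9)/6)² = 2.778
te_Tooling = (2 + 4·4 + 6)/6 = 24/6 = 4; σ²_Tooling = ((6−2)/6)² = 0.444
te_Supplier sourcing = (1 + 4·2 + 9)/6 = 18/6 = 3; σ²_Supplier sourcing = ((9−1)/6)² = 1.778
te_Pilot run = (9 + 4·12 + 27)/6 = 84/6 = 14; σ²_Pilot run = ((27−9)/6)² = 9.000
te_QA = (11 + 4·13 + 27)/6 = 90/6 = 15; σ²_QA = ((27−11)/6)² = 7.111
te_Packaging design = (3 + 4·7 + 11)/6 = 42/6 = 7; σ²_Packaging design = ((11−3)/6)² = 1.778
te_Regulatory filing = (7 + 4·8 + 9)/6 = 48/6 = 8; σ²_Regulatory filing = ((9−7)/6)² = 0.111

Forward pass:
ES_User testing = 0; EF_User testing = 14
ES_Tooling = 0; EF_Tooling = 4
ES_Supplier sourcing = max(EF_User testing=14, EF_Tooling=4) = 14; EF_Supplier sourcing = 14+3 = 17
ES_Pilot run = 4; EF_Pilot run = 4+14 = 18
ES_QA = 14; EF_QA = 14+15 = 29
ES_Packaging design = max(EF_User testing=14, EF_Tooling=4) = 14; EF_Packaging design = 14+7 = 21
ES_Regulatory filing = max(EF_Supplier sourcing=17, EF_Pilot run=18, EF_QA=29, EF_Packaging design=21) = 29; EF_Regulatory filing = 29+8 = 37
Expected project duration μ = 37 days. Critical path: User testing → QA → Regulatory filing.

Variance along critical path = 2.778 + 7.111 + 0.111 = 10.000; σ = √10.000 = 3.162 days.
Z = (42 − 37) / 3.162 = 1.581
P(T ≤ 42) = Φ(1.581) ≈ 0.943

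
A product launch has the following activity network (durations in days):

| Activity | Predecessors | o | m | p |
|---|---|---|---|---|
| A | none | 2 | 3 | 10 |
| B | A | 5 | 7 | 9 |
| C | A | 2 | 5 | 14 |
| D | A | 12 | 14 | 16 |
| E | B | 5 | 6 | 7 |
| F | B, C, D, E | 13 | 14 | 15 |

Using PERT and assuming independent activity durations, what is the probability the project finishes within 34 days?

0.905

te_A = (2 + 4·3 + 10)/6 = 24/6 = 4; σ²_A = ((10−2)/6)² = 1.778
te_B = (5 + 4·7 + 9)/6 = 42/6 = 7; σ²_B = ((9−5)/6)² = 0.444
te_C = (2 + 4·5 + 14)/6 = 36/6 = 6; σ²_C = ((14−2)/6)² = 4.000
te_D = (12 + 4·14 + 16)/6 = 84/6 = 14; σ²_D = ((16−12)/6)² = 0.444
te_E = (5 + 4·6 + 7)/6 = 36/6 = 6; σ²_E = ((7−5)/6)² = 0.111
te_F = (13 + 4·14 + 15)/6 = 84/6 = 14; σ²_F = ((15−13)/6)² = 0.111

Forward pass:
ES_A = 0; EF_A = 4
ES_B = 4; EF_B = 4+7 = 11
ES_C = 4; EF_C = 4+6 = 10
ES_D = 4; EF_D = 4+14 = 18
ES_E = 11; EF_E = 11+6 = 17
ES_F = max(EF_B=11, EF_C=10, EF_D=18, EF_E=17) = 18; EF_F = 18+14 = 32
Expected project duration μ = 32 days. Critical path: A → D → F.

Variance along critical path = 1.778 + 0.444 + 0.111 = 2.333; σ = √2.333 = 1.528 days.
Z = (34 − 32) / 1.528 = 1.309
P(T ≤ 34) = Φ(1.309) ≈ 0.905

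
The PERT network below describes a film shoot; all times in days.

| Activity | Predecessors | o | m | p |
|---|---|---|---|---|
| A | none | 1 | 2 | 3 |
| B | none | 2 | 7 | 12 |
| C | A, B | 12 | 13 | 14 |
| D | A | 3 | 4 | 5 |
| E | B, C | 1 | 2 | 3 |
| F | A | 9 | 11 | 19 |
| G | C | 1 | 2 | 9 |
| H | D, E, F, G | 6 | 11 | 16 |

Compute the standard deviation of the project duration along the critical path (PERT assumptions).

te_A = (1 + 4·2 + 3)/6 = 12/6 = 2; σ²_A = ((3−1)/6)² = 0.111
te_B = (2 + 4·7 + 12)/6 = 42/6 = 7; σ²_B = ((12−2)/6)² = 2.778
te_C = (12 + 4·13 + 14)/6 = 78/6 = 13; σ²_C = ((14−12)/6)² = 0.111
te_D = (3 + 4·4 + 5)/6 = 24/6 = 4; σ²_D = ((5−3)/6)² = 0.111
te_E = (1 + 4·2 + 3)/6 = 12/6 = 2; σ²_E = ((3−1)/6)² = 0.111
te_F = (9 + 4·11 + 19)/6 = 72/6 = 12; σ²_F = ((19−9)/6)² = 2.778
te_G = (1 + 4·2 + 9)/6 = 18/6 = 3; σ²_G = ((9−1)/6)² = 1.778
te_H = (6 + 4·11 + 16)/6 = 66/6 = 11; σ²_H = ((16−6)/6)² = 2.778

Forward pass:
ES_A = 0; EF_A = 2
ES_B = 0; EF_B = 7
ES_C = max(EF_A=2, EF_B=7) = 7; EF_C = 7+13 = 20
ES_D = 2; EF_D = 2+4 = 6
ES_E = max(EF_B=7, EF_C=20) = 20; EF_E = 20+2 = 22
ES_F = 2; EF_F = 2+12 = 14
ES_G = 20; EF_G = 20+3 = 23
ES_H = max(EF_D=6, EF_E=22, EF_F=14, EF_G=23) = 23; EF_H = 23+11 = 34
Expected project duration μ = 34 days. Critical path: B → C → G → H.

Variance along critical path = 2.778 + 0.111 + 1.778 + 2.778 = 7.444
σ = √7.444 = 2.728 days

2.73 days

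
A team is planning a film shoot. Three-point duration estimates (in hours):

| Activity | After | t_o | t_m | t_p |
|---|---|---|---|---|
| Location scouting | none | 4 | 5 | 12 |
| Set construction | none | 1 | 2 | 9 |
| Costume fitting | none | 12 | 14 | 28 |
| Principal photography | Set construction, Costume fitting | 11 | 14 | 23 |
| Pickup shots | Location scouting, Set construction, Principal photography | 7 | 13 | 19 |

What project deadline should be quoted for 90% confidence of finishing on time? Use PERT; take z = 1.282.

49.0 hours

te_Location scouting = (4 + 4·5 + 12)/6 = 36/6 = 6; σ²_Location scouting = ((12−4)/6)² = 1.778
te_Set construction = (1 + 4·2 + 9)/6 = 18/6 = 3; σ²_Set construction = ((9−1)/6)² = 1.778
te_Costume fitting = (12 + 4·14 + 28)/6 = 96/6 = 16; σ²_Costume fitting = ((28−12)/6)² = 7.111
te_Principal photography = (11 + 4·14 + 23)/6 = 90/6 = 15; σ²_Principal photography = ((23−11)/6)² = 4.000
te_Pickup shots = (7 + 4·13 + 19)/6 = 78/6 = 13; σ²_Pickup shots = ((19−7)/6)² = 4.000

Forward pass:
ES_Location scouting = 0; EF_Location scouting = 6
ES_Set construction = 0; EF_Set construction = 3
ES_Costume fitting = 0; EF_Costume fitting = 16
ES_Principal photography = max(EF_Set construction=3, EF_Costume fitting=16) = 16; EF_Principal photography = 16+15 = 31
ES_Pickup shots = max(EF_Location scouting=6, EF_Set construction=3, EF_Principal photography=31) = 31; EF_Pickup shots = 31+13 = 44
Expected project duration μ = 44 hours. Critical path: Costume fitting → Principal photography → Pickup shots.

Variance along critical path = 7.111 + 4.000 + 4.000 = 15.111; σ = 3.887 hours.
D = μ + z·σ = 44 + 1.282·3.887 = 49.0 hours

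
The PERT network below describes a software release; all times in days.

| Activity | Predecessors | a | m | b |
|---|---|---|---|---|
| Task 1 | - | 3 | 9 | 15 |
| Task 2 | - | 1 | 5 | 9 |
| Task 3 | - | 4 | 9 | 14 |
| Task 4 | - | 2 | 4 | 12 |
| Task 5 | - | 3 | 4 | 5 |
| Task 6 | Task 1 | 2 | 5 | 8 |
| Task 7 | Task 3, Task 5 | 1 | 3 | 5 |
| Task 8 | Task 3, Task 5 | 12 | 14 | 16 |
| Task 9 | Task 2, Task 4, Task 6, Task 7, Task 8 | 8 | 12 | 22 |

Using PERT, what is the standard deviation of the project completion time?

te_Task 1 = (3 + 4·9 + 15)/6 = 54/6 = 9; σ²_Task 1 = ((15−3)/6)² = 4.000
te_Task 2 = (1 + 4·5 + 9)/6 = 30/6 = 5; σ²_Task 2 = ((9−1)/6)² = 1.778
te_Task 3 = (4 + 4·9 + 14)/6 = 54/6 = 9; σ²_Task 3 = ((14−4)/6)² = 2.778
te_Task 4 = (2 + 4·4 + 12)/6 = 30/6 = 5; σ²_Task 4 = ((12−2)/6)² = 2.778
te_Task 5 = (3 + 4·4 + 5)/6 = 24/6 = 4; σ²_Task 5 = ((5−3)/6)² = 0.111
te_Task 6 = (2 + 4·5 + 8)/6 = 30/6 = 5; σ²_Task 6 = ((8−2)/6)² = 1.000
te_Task 7 = (1 + 4·3 + 5)/6 = 18/6 = 3; σ²_Task 7 = ((5−1)/6)² = 0.444
te_Task 8 = (12 + 4·14 + 16)/6 = 84/6 = 14; σ²_Task 8 = ((16−12)/6)² = 0.444
te_Task 9 = (8 + 4·12 + 22)/6 = 78/6 = 13; σ²_Task 9 = ((22−8)/6)² = 5.444

Forward pass:
ES_Task 1 = 0; EF_Task 1 = 9
ES_Task 2 = 0; EF_Task 2 = 5
ES_Task 3 = 0; EF_Task 3 = 9
ES_Task 4 = 0; EF_Task 4 = 5
ES_Task 5 = 0; EF_Task 5 = 4
ES_Task 6 = 9; EF_Task 6 = 9+5 = 14
ES_Task 7 = max(EF_Task 3=9, EF_Task 5=4) = 9; EF_Task 7 = 9+3 = 12
ES_Task 8 = max(EF_Task 3=9, EF_Task 5=4) = 9; EF_Task 8 = 9+14 = 23
ES_Task 9 = max(EF_Task 2=5, EF_Task 4=5, EF_Task 6=14, EF_Task 7=12, EF_Task 8=23) = 23; EF_Task 9 = 23+13 = 36
Expected project duration μ = 36 days. Critical path: Task 3 → Task 8 → Task 9.

Variance along critical path = 2.778 + 0.444 + 5.444 = 8.667
σ = √8.667 = 2.944 days

2.94 days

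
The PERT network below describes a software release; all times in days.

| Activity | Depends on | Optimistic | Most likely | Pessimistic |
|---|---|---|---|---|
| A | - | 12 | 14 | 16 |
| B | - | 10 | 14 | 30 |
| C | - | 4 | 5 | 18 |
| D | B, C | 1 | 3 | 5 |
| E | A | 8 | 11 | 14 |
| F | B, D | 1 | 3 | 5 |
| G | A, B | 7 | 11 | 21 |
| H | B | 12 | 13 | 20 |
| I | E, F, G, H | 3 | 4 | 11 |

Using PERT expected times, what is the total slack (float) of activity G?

te_A = (12 + 4·14 + 16)/6 = 84/6 = 14
te_B = (10 + 4·14 + 30)/6 = 96/6 = 16
te_C = (4 + 4·5 + 18)/6 = 42/6 = 7
te_D = (1 + 4·3 + 5)/6 = 18/6 = 3
te_E = (8 + 4·11 + 14)/6 = 66/6 = 11
te_F = (1 + 4·3 + 5)/6 = 18/6 = 3
te_G = (7 + 4·11 + 21)/6 = 72/6 = 12
te_H = (12 + 4·13 + 20)/6 = 84/6 = 14
te_I = (3 + 4·4 + 11)/6 = 30/6 = 5

Forward pass:
ES_A = 0; EF_A = 14
ES_B = 0; EF_B = 16
ES_C = 0; EF_C = 7
ES_D = max(EF_B=16, EF_C=7) = 16; EF_D = 16+3 = 19
ES_E = 14; EF_E = 14+11 = 25
ES_F = max(EF_B=16, EF_D=19) = 19; EF_F = 19+3 = 22
ES_G = max(EF_A=14, EF_B=16) = 16; EF_G = 16+12 = 28
ES_H = 16; EF_H = 16+14 = 30
ES_I = max(EF_E=25, EF_F=22, EF_G=28, EF_H=30) = 30; EF_I = 30+5 = 35
Expected project duration μ = 35 days. Critical path: B → H → I.

Backward pass:
LF_I = 35; LS_I = 35−5 = 30
LF_H = LS_I = 30; LS_H = 30−14 = 16
LF_G = LS_I = 30; LS_G = 30−12 = 18
LF_F = LS_I = 30; LS_F = 30−3 = 27
LF_E = LS_I = 30; LS_E = 30−11 = 19
LF_D = LS_F = 27; LS_D = 27−3 = 24
LF_C = LS_D = 24; LS_C = 24−7 = 17
LF_B = min(LS_D=24, LS_F=27, LS_G=18, LS_H=16) = 16; LS_B = 16−16 = 0
LF_A = min(LS_E=19, LS_G=18) = 18; LS_A = 18−14 = 4
Slack_G = LS_G − ES_G = 18 − 16 = 2

2 days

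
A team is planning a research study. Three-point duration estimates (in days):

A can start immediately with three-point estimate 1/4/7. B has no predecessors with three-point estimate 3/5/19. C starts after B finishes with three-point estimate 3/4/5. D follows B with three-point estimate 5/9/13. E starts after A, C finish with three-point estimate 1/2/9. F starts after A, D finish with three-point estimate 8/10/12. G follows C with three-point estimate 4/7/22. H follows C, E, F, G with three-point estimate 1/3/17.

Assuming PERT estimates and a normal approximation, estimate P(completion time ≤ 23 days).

te_A = (1 + 4·4 + 7)/6 = 24/6 = 4; σ²_A = ((7−1)/6)² = 1.000
te_B = (3 + 4·5 + 19)/6 = 42/6 = 7; σ²_B = ((19−3)/6)² = 7.111
te_C = (3 + 4·4 + 5)/6 = 24/6 = 4; σ²_C = ((5−3)/6)² = 0.111
te_D = (5 + 4·9 + 13)/6 = 54/6 = 9; σ²_D = ((13−5)/6)² = 1.778
te_E = (1 + 4·2 + 9)/6 = 18/6 = 3; σ²_E = ((9−1)/6)² = 1.778
te_F = (8 + 4·10 + 12)/6 = 60/6 = 10; σ²_F = ((12−8)/6)² = 0.444
te_G = (4 + 4·7 + 22)/6 = 54/6 = 9; σ²_G = ((22−4)/6)² = 9.000
te_H = (1 + 4·3 + 17)/6 = 30/6 = 5; σ²_H = ((17−1)/6)² = 7.111

Forward pass:
ES_A = 0; EF_A = 4
ES_B = 0; EF_B = 7
ES_C = 7; EF_C = 7+4 = 11
ES_D = 7; EF_D = 7+9 = 16
ES_E = max(EF_A=4, EF_C=11) = 11; EF_E = 11+3 = 14
ES_F = max(EF_A=4, EF_D=16) = 16; EF_F = 16+10 = 26
ES_G = 11; EF_G = 11+9 = 20
ES_H = max(EF_C=11, EF_E=14, EF_F=26, EF_G=20) = 26; EF_H = 26+5 = 31
Expected project duration μ = 31 days. Critical path: B → D → F → H.

Variance along critical path = 7.111 + 1.778 + 0.444 + 7.111 = 16.444; σ = √16.444 = 4.055 days.
Z = (23 − 31) / 4.055 = -1.973
P(T ≤ 23) = Φ(-1.973) ≈ 0.024

0.024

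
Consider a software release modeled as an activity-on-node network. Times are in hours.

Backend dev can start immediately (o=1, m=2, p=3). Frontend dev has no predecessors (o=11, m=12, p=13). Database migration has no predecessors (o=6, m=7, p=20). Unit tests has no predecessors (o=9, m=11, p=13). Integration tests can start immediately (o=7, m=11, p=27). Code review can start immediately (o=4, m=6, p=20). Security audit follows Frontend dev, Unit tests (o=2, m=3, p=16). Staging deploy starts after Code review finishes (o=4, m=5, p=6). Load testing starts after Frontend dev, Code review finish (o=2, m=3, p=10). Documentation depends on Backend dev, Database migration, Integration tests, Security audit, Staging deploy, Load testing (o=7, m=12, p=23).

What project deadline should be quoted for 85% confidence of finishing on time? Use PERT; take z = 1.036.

te_Backend dev = (1 + 4·2 + 3)/6 = 12/6 = 2; σ²_Backend dev = ((3−1)/6)² = 0.111
te_Frontend dev = (11 + 4·12 + 13)/6 = 72/6 = 12; σ²_Frontend dev = ((13−11)/6)² = 0.111
te_Database migration = (6 + 4·7 + 20)/6 = 54/6 = 9; σ²_Database migration = ((20−6)/6)² = 5.444
te_Unit tests = (9 + 4·11 + 13)/6 = 66/6 = 11; σ²_Unit tests = ((13−9)/6)² = 0.444
te_Integration tests = (7 + 4·11 + 27)/6 = 78/6 = 13; σ²_Integration tests = ((27−7)/6)² = 11.111
te_Code review = (4 + 4·6 + 20)/6 = 48/6 = 8; σ²_Code review = ((20−4)/6)² = 7.111
te_Security audit = (2 + 4·3 + 16)/6 = 30/6 = 5; σ²_Security audit = ((16−2)/6)² = 5.444
te_Staging deploy = (4 + 4·5 + 6)/6 = 30/6 = 5; σ²_Staging deploy = ((6−4)/6)² = 0.111
te_Load testing = (2 + 4·3 + 10)/6 = 24/6 = 4; σ²_Load testing = ((10−2)/6)² = 1.778
te_Documentation = (7 + 4·12 + 23)/6 = 78/6 = 13; σ²_Documentation = ((23−7)/6)² = 7.111

Forward pass:
ES_Backend dev = 0; EF_Backend dev = 2
ES_Frontend dev = 0; EF_Frontend dev = 12
ES_Database migration = 0; EF_Database migration = 9
ES_Unit tests = 0; EF_Unit tests = 11
ES_Integration tests = 0; EF_Integration tests = 13
ES_Code review = 0; EF_Code review = 8
ES_Security audit = max(EF_Frontend dev=12, EF_Unit tests=11) = 12; EF_Security audit = 12+5 = 17
ES_Staging deploy = 8; EF_Staging deploy = 8+5 = 13
ES_Load testing = max(EF_Frontend dev=12, EF_Code review=8) = 12; EF_Load testing = 12+4 = 16
ES_Documentation = max(EF_Backend dev=2, EF_Database migration=9, EF_Integration tests=13, EF_Security audit=17, EF_Staging deploy=13, EF_Load testing=16) = 17; EF_Documentation = 17+13 = 30
Expected project duration μ = 30 hours. Critical path: Frontend dev → Security audit → Documentation.

Variance along critical path = 0.111 + 5.444 + 7.111 = 12.667; σ = 3.559 hours.
D = μ + z·σ = 30 + 1.036·3.559 = 33.7 hours

33.7 hours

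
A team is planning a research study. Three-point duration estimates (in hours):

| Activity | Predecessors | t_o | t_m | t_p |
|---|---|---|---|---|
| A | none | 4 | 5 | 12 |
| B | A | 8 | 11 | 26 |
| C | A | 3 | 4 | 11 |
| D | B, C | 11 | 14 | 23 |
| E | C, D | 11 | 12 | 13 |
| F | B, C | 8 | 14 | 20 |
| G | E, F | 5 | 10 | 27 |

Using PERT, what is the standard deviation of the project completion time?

5.32 hours

te_A = (4 + 4·5 + 12)/6 = 36/6 = 6; σ²_A = ((12−4)/6)² = 1.778
te_B = (8 + 4·11 + 26)/6 = 78/6 = 13; σ²_B = ((26−8)/6)² = 9.000
te_C = (3 + 4·4 + 11)/6 = 30/6 = 5; σ²_C = ((11−3)/6)² = 1.778
te_D = (11 + 4·14 + 23)/6 = 90/6 = 15; σ²_D = ((23−11)/6)² = 4.000
te_E = (11 + 4·12 + 13)/6 = 72/6 = 12; σ²_E = ((13−11)/6)² = 0.111
te_F = (8 + 4·14 + 20)/6 = 84/6 = 14; σ²_F = ((20−8)/6)² = 4.000
te_G = (5 + 4·10 + 27)/6 = 72/6 = 12; σ²_G = ((27−5)/6)² = 13.444

Forward pass:
ES_A = 0; EF_A = 6
ES_B = 6; EF_B = 6+13 = 19
ES_C = 6; EF_C = 6+5 = 11
ES_D = max(EF_B=19, EF_C=11) = 19; EF_D = 19+15 = 34
ES_E = max(EF_C=11, EF_D=34) = 34; EF_E = 34+12 = 46
ES_F = max(EF_B=19, EF_C=11) = 19; EF_F = 19+14 = 33
ES_G = max(EF_E=46, EF_F=33) = 46; EF_G = 46+12 = 58
Expected project duration μ = 58 hours. Critical path: A → B → D → E → G.

Variance along critical path = 1.778 + 9.000 + 4.000 + 0.111 + 13.444 = 28.333
σ = √28.333 = 5.323 hours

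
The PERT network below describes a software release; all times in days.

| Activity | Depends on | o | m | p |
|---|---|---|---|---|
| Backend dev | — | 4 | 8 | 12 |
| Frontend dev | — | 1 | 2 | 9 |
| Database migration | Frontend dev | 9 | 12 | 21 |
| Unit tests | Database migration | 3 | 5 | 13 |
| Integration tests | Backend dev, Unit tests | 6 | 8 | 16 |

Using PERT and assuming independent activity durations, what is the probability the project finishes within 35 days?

te_Backend dev = (4 + 4·8 + 12)/6 = 48/6 = 8; σ²_Backend dev = ((12−4)/6)² = 1.778
te_Frontend dev = (1 + 4·2 + 9)/6 = 18/6 = 3; σ²_Frontend dev = ((9−1)/6)² = 1.778
te_Database migration = (9 + 4·12 + 21)/6 = 78/6 = 13; σ²_Database migration = ((21−9)/6)² = 4.000
te_Unit tests = (3 + 4·5 + 13)/6 = 36/6 = 6; σ²_Unit tests = ((13−3)/6)² = 2.778
te_Integration tests = (6 + 4·8 + 16)/6 = 54/6 = 9; σ²_Integration tests = ((16−6)/6)² = 2.778

Forward pass:
ES_Backend dev = 0; EF_Backend dev = 8
ES_Frontend dev = 0; EF_Frontend dev = 3
ES_Database migration = 3; EF_Database migration = 3+13 = 16
ES_Unit tests = 16; EF_Unit tests = 16+6 = 22
ES_Integration tests = max(EF_Backend dev=8, EF_Unit tests=22) = 22; EF_Integration tests = 22+9 = 31
Expected project duration μ = 31 days. Critical path: Frontend dev → Database migration → Unit tests → Integration tests.

Variance along critical path = 1.778 + 4.000 + 2.778 + 2.778 = 11.333; σ = √11.333 = 3.367 days.
Z = (35 − 31) / 3.367 = 1.188
P(T ≤ 35) = Φ(1.188) ≈ 0.883

0.883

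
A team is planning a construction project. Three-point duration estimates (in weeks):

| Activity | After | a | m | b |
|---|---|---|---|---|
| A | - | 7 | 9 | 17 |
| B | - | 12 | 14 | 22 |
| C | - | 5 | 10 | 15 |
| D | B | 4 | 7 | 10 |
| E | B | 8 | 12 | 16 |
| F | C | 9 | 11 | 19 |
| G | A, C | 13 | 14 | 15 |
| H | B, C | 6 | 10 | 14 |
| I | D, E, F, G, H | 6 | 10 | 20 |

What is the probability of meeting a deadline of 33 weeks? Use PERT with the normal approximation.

te_A = (7 + 4·9 + 17)/6 = 60/6 = 10; σ²_A = ((17−7)/6)² = 2.778
te_B = (12 + 4·14 + 22)/6 = 90/6 = 15; σ²_B = ((22−12)/6)² = 2.778
te_C = (5 + 4·10 + 15)/6 = 60/6 = 10; σ²_C = ((15−5)/6)² = 2.778
te_D = (4 + 4·7 + 10)/6 = 42/6 = 7; σ²_D = ((10−4)/6)² = 1.000
te_E = (8 + 4·12 + 16)/6 = 72/6 = 12; σ²_E = ((16−8)/6)² = 1.778
te_F = (9 + 4·11 + 19)/6 = 72/6 = 12; σ²_F = ((19−9)/6)² = 2.778
te_G = (13 + 4·14 + 15)/6 = 84/6 = 14; σ²_G = ((15−13)/6)² = 0.111
te_H = (6 + 4·10 + 14)/6 = 60/6 = 10; σ²_H = ((14−6)/6)² = 1.778
te_I = (6 + 4·10 + 20)/6 = 66/6 = 11; σ²_I = ((20−6)/6)² = 5.444

Forward pass:
ES_A = 0; EF_A = 10
ES_B = 0; EF_B = 15
ES_C = 0; EF_C = 10
ES_D = 15; EF_D = 15+7 = 22
ES_E = 15; EF_E = 15+12 = 27
ES_F = 10; EF_F = 10+12 = 22
ES_G = max(EF_A=10, EF_C=10) = 10; EF_G = 10+14 = 24
ES_H = max(EF_B=15, EF_C=10) = 15; EF_H = 15+10 = 25
ES_I = max(EF_D=22, EF_E=27, EF_F=22, EF_G=24, EF_H=25) = 27; EF_I = 27+11 = 38
Expected project duration μ = 38 weeks. Critical path: B → E → I.

Variance along critical path = 2.778 + 1.778 + 5.444 = 10.000; σ = √10.000 = 3.162 weeks.
Z = (33 − 38) / 3.162 = -1.581
P(T ≤ 33) = Φ(-1.581) ≈ 0.057

0.057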